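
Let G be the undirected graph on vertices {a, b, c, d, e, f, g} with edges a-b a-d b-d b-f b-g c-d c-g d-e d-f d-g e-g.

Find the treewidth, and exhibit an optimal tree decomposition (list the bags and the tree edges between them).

The largest bag has 3 vertices, giving width 2; this decomposition certifies tw(G) ≤ 2. Conversely, {d, e, g} is a clique of size 3, and the vertices of any clique must share a bag in every tree decomposition; so some bag has ≥ 3 vertices and tw(G) ≥ 2. Therefore the treewidth is 2.

Treewidth 2.
Bags: B1 = {b, d, g}  B2 = {d, e, g}  B3 = {a, b, d}  B4 = {c, d, g}  B5 = {b, d, f}
Tree: B1–B2, B1–B3, B2–B4, B3–B5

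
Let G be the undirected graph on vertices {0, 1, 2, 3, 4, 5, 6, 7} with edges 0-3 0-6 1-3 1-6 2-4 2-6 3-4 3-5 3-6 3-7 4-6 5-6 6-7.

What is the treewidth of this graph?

2

A width-2 tree decomposition is:
Bags: B1 = {2, 4, 6}  B2 = {3, 4, 6}  B3 = {0, 3, 6}  B4 = {1, 3, 6}  B5 = {3, 6, 7}  B6 = {3, 5, 6}
Tree: B1–B2, B2–B3, B2–B4, B4–B5, B4–B6
Each bag holds 3 vertices, so the decomposition has width 2, which upper-bounds the treewidth. Conversely, {2, 4, 6} is a clique of size 3, and the vertices of any clique must share a bag in every tree decomposition; so some bag has ≥ 3 vertices and tw(G) ≥ 2. Hence tw(G) = 2 exactly.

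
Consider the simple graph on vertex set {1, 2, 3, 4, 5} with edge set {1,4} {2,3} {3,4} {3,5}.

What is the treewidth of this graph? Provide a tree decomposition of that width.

Every bag has size at most 2, so the width is 2 − 1 = 1 and tw(G) ≤ 1. Since G has at least one edge (e.g. 4–1), it is not an edgeless graph, so tw(G) ≥ 1. Combining the bounds, tw(G) = 1.

Treewidth 1.
One optimal decomposition is:
Bags: B1 = {1, 4}  B2 = {3, 4}  B3 = {3, 5}  B4 = {2, 3}
Tree: B1–B2, B2–B3, B2–B4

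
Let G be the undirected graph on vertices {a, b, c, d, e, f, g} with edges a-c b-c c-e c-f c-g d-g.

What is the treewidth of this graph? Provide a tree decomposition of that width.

Each bag holds 2 vertices, so the decomposition has width 1, which upper-bounds the treewidth. Since G has at least one edge (e.g. g–d), it is not an edgeless graph, so tw(G) ≥ 1. Hence tw(G) = 1 exactly.

Treewidth 1.
One optimal decomposition is:
Bags: B1 = {d, g}  B2 = {c, g}  B3 = {c, e}  B4 = {b, c}  B5 = {c, f}  B6 = {a, c}
Tree: B1–B2, B2–B3, B2–B4, B4–B5, B5–B6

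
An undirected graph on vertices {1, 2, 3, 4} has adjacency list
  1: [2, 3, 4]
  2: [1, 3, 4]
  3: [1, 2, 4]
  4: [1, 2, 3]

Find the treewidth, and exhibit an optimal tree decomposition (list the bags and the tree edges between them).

Treewidth 3.
One such decomposition:
Bags: B1 = {1, 2, 3, 4}
Tree: (single bag)

With just one bag of size 4, the width is 4 − 1 = 3, so tw(G) ≤ 3. On the other hand G contains the 4-clique {1, 2, 3, 4}. A clique must lie in a single bag of any decomposition, so no decomposition can have width below 3. Therefore the treewidth is 3.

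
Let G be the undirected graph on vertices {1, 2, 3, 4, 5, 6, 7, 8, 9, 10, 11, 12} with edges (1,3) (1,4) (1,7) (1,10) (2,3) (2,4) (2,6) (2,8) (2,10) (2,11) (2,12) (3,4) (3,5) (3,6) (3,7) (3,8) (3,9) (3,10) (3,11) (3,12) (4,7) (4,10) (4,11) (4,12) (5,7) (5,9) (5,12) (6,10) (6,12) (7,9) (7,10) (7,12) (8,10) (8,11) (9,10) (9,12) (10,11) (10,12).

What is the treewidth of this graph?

4

A width-4 tree decomposition is:
Bags: B1 = {2, 3, 4, 10, 11}  B2 = {2, 3, 4, 10, 12}  B3 = {3, 4, 7, 10, 12}  B4 = {3, 7, 9, 10, 12}  B5 = {2, 3, 6, 10, 12}  B6 = {2, 3, 8, 10, 11}  B7 = {1, 3, 4, 7, 10}  B8 = {3, 5, 7, 9, 12}
Tree: B1–B2, B2–B3, B3–B4, B2–B5, B1–B6, B3–B7, B4–B8
Every bag has size at most 5, so the width is 5 − 1 = 4 and tw(G) ≤ 4. Conversely, {1, 3, 4, 7, 10} is a clique of size 5, and the vertices of any clique must share a bag in every tree decomposition; so some bag has ≥ 5 vertices and tw(G) ≥ 4. Therefore the treewidth is 4.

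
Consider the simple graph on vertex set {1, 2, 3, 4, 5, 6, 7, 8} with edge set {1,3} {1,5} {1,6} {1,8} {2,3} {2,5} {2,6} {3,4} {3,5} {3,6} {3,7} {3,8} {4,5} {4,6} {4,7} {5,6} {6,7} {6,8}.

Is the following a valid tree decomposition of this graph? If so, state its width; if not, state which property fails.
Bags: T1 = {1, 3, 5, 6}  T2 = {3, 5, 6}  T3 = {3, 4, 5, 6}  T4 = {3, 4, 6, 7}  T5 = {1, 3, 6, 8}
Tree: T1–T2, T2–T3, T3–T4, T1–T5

No — vertex 2 appears in no bag.

A tree decomposition must satisfy three properties: every vertex lies in some bag; for every edge, both endpoints lie together in some bag; and for every vertex, the bags containing it form a connected subtree. Here vertex 2 appears in no bag, so the decomposition is invalid.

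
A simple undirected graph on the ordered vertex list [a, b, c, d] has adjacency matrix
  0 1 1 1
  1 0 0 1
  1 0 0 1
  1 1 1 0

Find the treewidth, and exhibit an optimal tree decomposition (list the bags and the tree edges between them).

The largest bag has 3 vertices, giving width 2; this decomposition certifies tw(G) ≤ 2. Conversely, {a, c, d} is a clique of size 3, and the vertices of any clique must share a bag in every tree decomposition; so some bag has ≥ 3 vertices and tw(G) ≥ 2. Combining the bounds, tw(G) = 2.

Treewidth 2.
Bags: B1 = {a, b, d}  B2 = {a, c, d}
Tree: B1–B2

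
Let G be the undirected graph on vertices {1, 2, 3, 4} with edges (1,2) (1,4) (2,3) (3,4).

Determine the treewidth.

A width-2 tree decomposition is:
Bags: B1 = {1, 2, 4}  B2 = {2, 3, 4}
Tree: B1–B2
The largest bag has 3 vertices, giving width 2; this decomposition certifies tw(G) ≤ 2. The edges 2–1–4–3–2 form a cycle, so G is not a tree and its treewidth is at least 2. The upper and lower bounds meet at 2, so that is the treewidth.

2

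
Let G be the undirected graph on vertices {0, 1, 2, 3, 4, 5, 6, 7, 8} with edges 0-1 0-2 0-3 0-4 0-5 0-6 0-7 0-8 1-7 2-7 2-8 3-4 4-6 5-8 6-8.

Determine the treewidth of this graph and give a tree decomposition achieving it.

Treewidth 2.
One such decomposition:
Bags: B1 = {0, 2, 8}  B2 = {0, 2, 7}  B3 = {0, 6, 8}  B4 = {0, 5, 8}  B5 = {0, 4, 6}  B6 = {0, 1, 7}  B7 = {0, 3, 4}
Tree: B1–B2, B1–B3, B3–B4, B3–B5, B2–B6, B5–B7

Each bag holds 3 vertices, so the decomposition has width 2, which upper-bounds the treewidth. For the lower bound, the 3 vertices {0, 1, 7} are pairwise adjacent, and any tree decomposition puts a clique entirely inside one bag — forcing width ≥ 2. Therefore the treewidth is 2.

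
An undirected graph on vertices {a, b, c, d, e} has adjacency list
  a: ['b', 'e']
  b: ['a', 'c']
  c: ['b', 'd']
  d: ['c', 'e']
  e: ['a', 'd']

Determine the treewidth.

2

A width-2 tree decomposition is:
Bags: B1 = {a, d, e}  B2 = {a, b, d}  B3 = {b, c, d}
Tree: B1–B2, B2–B3
The largest bag has 3 vertices, giving width 2; this decomposition certifies tw(G) ≤ 2. Since d–e–a–b–c–d is a cycle in G, G is not acyclic. Forests are exactly the graphs of treewidth ≤ 1, so tw(G) ≥ 2. Combining the bounds, tw(G) = 2.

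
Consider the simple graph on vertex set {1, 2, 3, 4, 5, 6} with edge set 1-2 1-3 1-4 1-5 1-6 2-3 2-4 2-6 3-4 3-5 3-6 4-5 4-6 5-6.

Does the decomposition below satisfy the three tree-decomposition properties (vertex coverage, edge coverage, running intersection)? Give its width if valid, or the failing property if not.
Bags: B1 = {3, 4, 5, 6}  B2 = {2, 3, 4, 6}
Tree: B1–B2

No — vertex 1 appears in no bag.

A tree decomposition must satisfy three properties: every vertex lies in some bag; for every edge, both endpoints lie together in some bag; and for every vertex, the bags containing it form a connected subtree. Here vertex 1 appears in no bag, so the decomposition is invalid.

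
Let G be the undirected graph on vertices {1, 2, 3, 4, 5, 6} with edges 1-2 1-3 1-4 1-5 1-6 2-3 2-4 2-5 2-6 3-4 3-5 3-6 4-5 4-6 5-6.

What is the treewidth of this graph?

5

A width-5 tree decomposition is:
Bags: B1 = {1, 2, 3, 4, 5, 6}
Tree: (single bag)
With just one bag of size 6, the width is 6 − 1 = 5, so tw(G) ≤ 5. For the lower bound, the 6 vertices {1, 2, 3, 4, 5, 6} are pairwise adjacent, and any tree decomposition puts a clique entirely inside one bag — forcing width ≥ 5. Hence tw(G) = 5 exactly.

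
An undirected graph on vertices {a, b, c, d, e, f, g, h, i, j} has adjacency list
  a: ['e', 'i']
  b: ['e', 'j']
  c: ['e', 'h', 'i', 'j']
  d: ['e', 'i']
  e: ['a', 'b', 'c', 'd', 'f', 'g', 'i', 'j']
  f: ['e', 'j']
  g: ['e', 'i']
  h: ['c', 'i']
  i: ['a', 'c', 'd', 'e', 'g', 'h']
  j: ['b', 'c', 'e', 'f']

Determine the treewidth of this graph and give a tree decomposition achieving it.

Treewidth 2.
Bags: B1 = {a, e, i}  B2 = {c, e, i}  B3 = {c, e, j}  B4 = {e, g, i}  B5 = {b, e, j}  B6 = {e, f, j}  B7 = {d, e, i}  B8 = {c, h, i}
Tree: B1–B2, B2–B3, B1–B4, B3–B5, B5–B6, B1–B7, B2–B8

Every bag has size at most 3, so the width is 3 − 1 = 2 and tw(G) ≤ 2. On the other hand G contains the 3-clique {c, e, j}. A clique must lie in a single bag of any decomposition, so no decomposition can have width below 2. Therefore the treewidth is 2.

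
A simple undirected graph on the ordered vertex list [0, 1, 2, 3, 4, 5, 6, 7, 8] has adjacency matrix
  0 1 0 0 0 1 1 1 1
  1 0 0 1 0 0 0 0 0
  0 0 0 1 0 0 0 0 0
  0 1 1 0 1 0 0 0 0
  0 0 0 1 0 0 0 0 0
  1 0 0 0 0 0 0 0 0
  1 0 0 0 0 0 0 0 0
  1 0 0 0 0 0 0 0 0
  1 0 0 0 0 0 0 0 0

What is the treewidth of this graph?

A width-1 tree decomposition is:
Bags: B1 = {1, 3}  B2 = {3, 4}  B3 = {0, 1}  B4 = {2, 3}  B5 = {0, 7}  B6 = {0, 5}  B7 = {0, 8}  B8 = {0, 6}
Tree: B1–B2, B1–B3, B1–B4, B3–B5, B3–B6, B6–B7, B3–B8
Every bag has size at most 2, so the width is 2 − 1 = 1 and tw(G) ≤ 1. G has an edge, so its treewidth is at least 1. Hence tw(G) = 1 exactly.

1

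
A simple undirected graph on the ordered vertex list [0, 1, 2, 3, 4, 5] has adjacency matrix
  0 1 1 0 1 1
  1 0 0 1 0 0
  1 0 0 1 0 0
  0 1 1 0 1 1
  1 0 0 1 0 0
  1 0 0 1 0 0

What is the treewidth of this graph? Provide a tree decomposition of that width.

Every bag has size at most 3, so the width is 3 − 1 = 2 and tw(G) ≤ 2. For the lower bound, G contains the cycle 3–1–0–4–3, so G is not a forest; only forests have treewidth ≤ 1, hence tw(G) ≥ 2. Therefore the treewidth is 2.

Treewidth 2.
One such decomposition:
Bags: B1 = {0, 1, 3}  B2 = {0, 3, 4}  B3 = {0, 2, 3}  B4 = {0, 3, 5}
Tree: B1–B2, B2–B3, B3–B4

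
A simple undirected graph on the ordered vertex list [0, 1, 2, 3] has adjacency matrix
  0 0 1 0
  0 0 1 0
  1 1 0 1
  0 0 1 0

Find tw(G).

1

A width-1 tree decomposition is:
Bags: B1 = {1, 2}  B2 = {0, 2}  B3 = {2, 3}
Tree: B1–B2, B2–B3
Every bag has size at most 2, so the width is 2 − 1 = 1 and tw(G) ≤ 1. Any graph with an edge has treewidth ≥ 1, and G has the edge 2–1. Hence tw(G) = 1 exactly.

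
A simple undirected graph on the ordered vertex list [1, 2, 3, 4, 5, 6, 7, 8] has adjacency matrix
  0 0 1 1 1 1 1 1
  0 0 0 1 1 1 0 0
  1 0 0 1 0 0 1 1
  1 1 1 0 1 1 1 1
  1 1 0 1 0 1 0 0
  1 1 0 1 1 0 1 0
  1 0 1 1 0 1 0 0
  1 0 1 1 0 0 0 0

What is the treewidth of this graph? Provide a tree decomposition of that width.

Each bag holds 4 vertices, so the decomposition has width 3, which upper-bounds the treewidth. On the other hand G contains the 4-clique {1, 3, 4, 8}. A clique must lie in a single bag of any decomposition, so no decomposition can have width below 3. Therefore the treewidth is 3.

Treewidth 3.
One optimal decomposition is:
Bags: B1 = {1, 3, 4, 7}  B2 = {1, 4, 6, 7}  B3 = {1, 3, 4, 8}  B4 = {1, 4, 5, 6}  B5 = {2, 4, 5, 6}
Tree: B1–B2, B1–B3, B2–B4, B4–B5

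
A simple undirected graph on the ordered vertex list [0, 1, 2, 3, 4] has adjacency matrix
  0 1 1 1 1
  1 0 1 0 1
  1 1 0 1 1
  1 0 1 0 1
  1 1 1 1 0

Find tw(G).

A width-3 tree decomposition is:
Bags: B1 = {0, 1, 2, 4}  B2 = {0, 2, 3, 4}
Tree: B1–B2
Each bag holds 4 vertices, so the decomposition has width 3, which upper-bounds the treewidth. On the other hand G contains the 4-clique {0, 1, 2, 4}. A clique must lie in a single bag of any decomposition, so no decomposition can have width below 3. The upper and lower bounds meet at 3, so that is the treewidth.

3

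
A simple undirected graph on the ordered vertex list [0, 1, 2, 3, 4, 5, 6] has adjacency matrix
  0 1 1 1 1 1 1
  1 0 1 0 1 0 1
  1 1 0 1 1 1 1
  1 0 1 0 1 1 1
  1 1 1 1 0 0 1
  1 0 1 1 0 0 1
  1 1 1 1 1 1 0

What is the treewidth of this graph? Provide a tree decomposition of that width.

The largest bag has 5 vertices, giving width 4; this decomposition certifies tw(G) ≤ 4. On the other hand G contains the 5-clique {0, 1, 2, 4, 6}. A clique must lie in a single bag of any decomposition, so no decomposition can have width below 4. Combining the bounds, tw(G) = 4.

Treewidth 4.
Bags: B1 = {0, 2, 3, 5, 6}  B2 = {0, 2, 3, 4, 6}  B3 = {0, 1, 2, 4, 6}
Tree: B1–B2, B2–B3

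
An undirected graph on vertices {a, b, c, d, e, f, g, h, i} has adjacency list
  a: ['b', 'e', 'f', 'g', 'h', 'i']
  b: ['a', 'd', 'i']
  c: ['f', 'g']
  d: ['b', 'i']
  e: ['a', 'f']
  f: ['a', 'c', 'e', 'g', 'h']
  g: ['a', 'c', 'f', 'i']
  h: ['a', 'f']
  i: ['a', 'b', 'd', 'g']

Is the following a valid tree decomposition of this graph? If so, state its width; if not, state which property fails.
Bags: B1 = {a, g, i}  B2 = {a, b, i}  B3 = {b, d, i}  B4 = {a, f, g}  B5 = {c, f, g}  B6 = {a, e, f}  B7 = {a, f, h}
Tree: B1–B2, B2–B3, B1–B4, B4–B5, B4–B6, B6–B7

Checking the three conditions: (i) the bags cover all of {a, b, c, d, e, f, g, h, i}; (ii) for each edge, some bag contains both endpoints; (iii) the bags containing any fixed vertex form a subtree. All hold, so the decomposition is valid with width 3 − 1 = 2.

Yes; width 2.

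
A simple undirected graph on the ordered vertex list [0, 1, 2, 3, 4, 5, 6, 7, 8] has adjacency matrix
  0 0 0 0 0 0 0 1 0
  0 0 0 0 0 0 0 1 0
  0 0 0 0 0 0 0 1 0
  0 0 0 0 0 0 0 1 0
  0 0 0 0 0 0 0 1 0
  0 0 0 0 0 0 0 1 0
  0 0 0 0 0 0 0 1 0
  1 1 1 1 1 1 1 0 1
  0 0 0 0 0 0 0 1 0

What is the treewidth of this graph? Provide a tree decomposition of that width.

Every bag has size at most 2, so the width is 2 − 1 = 1 and tw(G) ≤ 1. G has an edge, so its treewidth is at least 1. Therefore the treewidth is 1.

Treewidth 1.
Bags: B1 = {6, 7}  B2 = {0, 7}  B3 = {5, 7}  B4 = {7, 8}  B5 = {4, 7}  B6 = {2, 7}  B7 = {1, 7}  B8 = {3, 7}
Tree: B1–B2, B2–B3, B3–B4, B3–B5, B4–B6, B4–B7, B4–B8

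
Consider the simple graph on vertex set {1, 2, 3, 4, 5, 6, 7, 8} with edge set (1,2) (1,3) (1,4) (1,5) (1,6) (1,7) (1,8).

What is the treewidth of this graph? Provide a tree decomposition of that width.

The largest bag has 2 vertices, giving width 1; this decomposition certifies tw(G) ≤ 1. Any graph with an edge has treewidth ≥ 1, and G has the edge 1–7. The upper and lower bounds meet at 1, so that is the treewidth.

Treewidth 1.
Bags: B1 = {1, 7}  B2 = {1, 2}  B3 = {1, 8}  B4 = {1, 4}  B5 = {1, 6}  B6 = {1, 3}  B7 = {1, 5}
Tree: B1–B2, B1–B3, B1–B4, B3–B5, B4–B6, B6–B7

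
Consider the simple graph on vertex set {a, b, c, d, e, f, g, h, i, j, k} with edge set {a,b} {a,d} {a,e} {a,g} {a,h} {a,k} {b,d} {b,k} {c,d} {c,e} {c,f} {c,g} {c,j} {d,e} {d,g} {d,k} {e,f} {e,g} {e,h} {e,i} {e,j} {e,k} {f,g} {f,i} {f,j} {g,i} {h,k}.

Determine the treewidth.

3

A width-3 tree decomposition is:
Bags: B1 = {a, d, e, k}  B2 = {a, e, h, k}  B3 = {a, d, e, g}  B4 = {c, d, e, g}  B5 = {c, e, f, g}  B6 = {c, e, f, j}  B7 = {e, f, g, i}  B8 = {a, b, d, k}
Tree: B1–B2, B1–B3, B3–B4, B4–B5, B5–B6, B5–B7, B1–B8
Each bag holds 4 vertices, so the decomposition has width 3, which upper-bounds the treewidth. Conversely, {c, d, e, g} is a clique of size 4, and the vertices of any clique must share a bag in every tree decomposition; so some bag has ≥ 4 vertices and tw(G) ≥ 3. Combining the bounds, tw(G) = 3.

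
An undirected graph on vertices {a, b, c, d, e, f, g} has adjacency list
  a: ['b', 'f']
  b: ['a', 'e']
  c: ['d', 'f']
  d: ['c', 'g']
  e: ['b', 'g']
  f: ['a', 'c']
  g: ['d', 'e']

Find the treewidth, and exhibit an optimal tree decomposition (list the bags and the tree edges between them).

Every bag has size at most 3, so the width is 3 − 1 = 2 and tw(G) ≤ 2. For the lower bound, G contains the cycle a–f–c–d–g–e–b–a, so G is not a forest; only forests have treewidth ≤ 1, hence tw(G) ≥ 2. Hence tw(G) = 2 exactly.

Treewidth 2.
One optimal decomposition is:
Bags: B1 = {a, c, f}  B2 = {a, c, d}  B3 = {a, d, g}  B4 = {a, e, g}  B5 = {a, b, e}
Tree: B1–B2, B2–B3, B3–B4, B4–B5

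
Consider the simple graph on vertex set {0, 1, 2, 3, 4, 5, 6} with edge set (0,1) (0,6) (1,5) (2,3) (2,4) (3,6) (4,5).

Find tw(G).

A width-2 tree decomposition is:
Bags: B1 = {2, 3, 4}  B2 = {3, 4, 6}  B3 = {0, 4, 6}  B4 = {0, 1, 4}  B5 = {1, 4, 5}
Tree: B1–B2, B2–B3, B3–B4, B4–B5
Each bag holds 3 vertices, so the decomposition has width 2, which upper-bounds the treewidth. The edges 4–2–3–6–0–1–5–4 form a cycle, so G is not a tree and its treewidth is at least 2. The upper and lower bounds meet at 2, so that is the treewidth.

2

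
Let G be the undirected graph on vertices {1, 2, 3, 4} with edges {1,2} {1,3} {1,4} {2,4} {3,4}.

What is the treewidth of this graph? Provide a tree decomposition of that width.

Treewidth 2.
Bags: B1 = {1, 3, 4}  B2 = {1, 2, 4}
Tree: B1–B2

Every bag has size at most 3, so the width is 3 − 1 = 2 and tw(G) ≤ 2. For the lower bound, the 3 vertices {1, 2, 4} are pairwise adjacent, and any tree decomposition puts a clique entirely inside one bag — forcing width ≥ 2. Combining the bounds, tw(G) = 2.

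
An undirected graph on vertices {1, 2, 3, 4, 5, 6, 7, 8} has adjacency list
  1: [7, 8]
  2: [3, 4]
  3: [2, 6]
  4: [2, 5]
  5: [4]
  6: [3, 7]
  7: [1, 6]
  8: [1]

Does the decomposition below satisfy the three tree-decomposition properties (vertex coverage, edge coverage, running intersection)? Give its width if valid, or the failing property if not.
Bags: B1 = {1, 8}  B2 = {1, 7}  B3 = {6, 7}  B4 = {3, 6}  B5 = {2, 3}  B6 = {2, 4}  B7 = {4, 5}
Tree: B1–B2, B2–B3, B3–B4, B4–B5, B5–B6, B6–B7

Checking the three conditions: (i) the bags cover all of {1, 2, 3, 4, 5, 6, 7, 8}; (ii) for each edge, some bag contains both endpoints; (iii) the bags containing any fixed vertex form a subtree. All hold, so the decomposition is valid with width 2 − 1 = 1.

Yes; width 1.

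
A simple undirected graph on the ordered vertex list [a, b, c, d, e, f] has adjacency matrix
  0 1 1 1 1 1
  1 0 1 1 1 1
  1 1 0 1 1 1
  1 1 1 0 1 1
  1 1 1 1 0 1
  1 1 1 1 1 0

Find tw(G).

5

A width-5 tree decomposition is:
Bags: B1 = {a, b, c, d, e, f}
Tree: (single bag)
With just one bag of size 6, the width is 6 − 1 = 5, so tw(G) ≤ 5. On the other hand G contains the 6-clique {a, b, c, d, e, f}. A clique must lie in a single bag of any decomposition, so no decomposition can have width below 5. Therefore the treewidth is 5.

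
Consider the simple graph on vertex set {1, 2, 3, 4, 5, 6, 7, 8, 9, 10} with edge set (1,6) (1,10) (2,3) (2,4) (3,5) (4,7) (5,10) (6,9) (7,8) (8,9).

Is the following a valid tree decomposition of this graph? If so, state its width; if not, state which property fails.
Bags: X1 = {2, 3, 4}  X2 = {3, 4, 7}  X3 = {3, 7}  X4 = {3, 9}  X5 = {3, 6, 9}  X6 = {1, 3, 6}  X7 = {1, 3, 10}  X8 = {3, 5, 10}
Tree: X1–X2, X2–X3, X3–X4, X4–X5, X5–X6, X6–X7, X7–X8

A tree decomposition must satisfy three properties: every vertex lies in some bag; for every edge, both endpoints lie together in some bag; and for every vertex, the bags containing it form a connected subtree. Here vertex 8 appears in no bag, so the decomposition is invalid.

No — vertex 8 appears in no bag.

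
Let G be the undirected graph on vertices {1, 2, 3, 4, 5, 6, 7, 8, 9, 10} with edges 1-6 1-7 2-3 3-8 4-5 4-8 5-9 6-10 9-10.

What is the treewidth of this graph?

1

A width-1 tree decomposition is:
Bags: B1 = {1, 7}  B2 = {1, 6}  B3 = {6, 10}  B4 = {9, 10}  B5 = {5, 9}  B6 = {4, 5}  B7 = {4, 8}  B8 = {3, 8}  B9 = {2, 3}
Tree: B1–B2, B2–B3, B3–B4, B4–B5, B5–B6, B6–B7, B7–B8, B8–B9
Every bag has size at most 2, so the width is 2 − 1 = 1 and tw(G) ≤ 1. G has an edge, so its treewidth is at least 1. Combining the bounds, tw(G) = 1.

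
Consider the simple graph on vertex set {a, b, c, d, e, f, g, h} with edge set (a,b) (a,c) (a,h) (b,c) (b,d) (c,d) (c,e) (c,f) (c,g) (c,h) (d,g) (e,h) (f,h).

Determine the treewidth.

A width-2 tree decomposition is:
Bags: B1 = {b, c, d}  B2 = {a, b, c}  B3 = {a, c, h}  B4 = {c, d, g}  B5 = {c, e, h}  B6 = {c, f, h}
Tree: B1–B2, B2–B3, B1–B4, B3–B5, B3–B6
The largest bag has 3 vertices, giving width 2; this decomposition certifies tw(G) ≤ 2. Conversely, {c, d, g} is a clique of size 3, and the vertices of any clique must share a bag in every tree decomposition; so some bag has ≥ 3 vertices and tw(G) ≥ 2. Hence tw(G) = 2 exactly.

2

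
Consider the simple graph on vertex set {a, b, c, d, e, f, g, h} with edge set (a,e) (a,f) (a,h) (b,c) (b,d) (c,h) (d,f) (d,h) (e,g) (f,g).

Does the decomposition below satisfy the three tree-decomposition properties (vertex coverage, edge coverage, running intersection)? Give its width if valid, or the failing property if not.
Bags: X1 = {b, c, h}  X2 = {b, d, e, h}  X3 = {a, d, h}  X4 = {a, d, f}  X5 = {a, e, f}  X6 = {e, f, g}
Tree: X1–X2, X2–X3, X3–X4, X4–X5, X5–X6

A tree decomposition must satisfy three properties: every vertex lies in some bag; for every edge, both endpoints lie together in some bag; and for every vertex, the bags containing it form a connected subtree. Here bags containing vertex e are not connected in the tree, so the decomposition is invalid.

No — bags containing vertex e are not connected in the tree.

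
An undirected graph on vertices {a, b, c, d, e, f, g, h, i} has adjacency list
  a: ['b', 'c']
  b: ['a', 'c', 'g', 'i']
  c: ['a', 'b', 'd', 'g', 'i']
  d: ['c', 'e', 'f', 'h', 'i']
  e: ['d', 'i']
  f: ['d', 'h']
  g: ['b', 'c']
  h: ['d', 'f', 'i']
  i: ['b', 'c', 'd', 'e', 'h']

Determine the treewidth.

2

A width-2 tree decomposition is:
Bags: B1 = {d, h, i}  B2 = {d, f, h}  B3 = {d, e, i}  B4 = {c, d, i}  B5 = {b, c, i}  B6 = {a, b, c}  B7 = {b, c, g}
Tree: B1–B2, B1–B3, B1–B4, B4–B5, B5–B6, B6–B7
The largest bag has 3 vertices, giving width 2; this decomposition certifies tw(G) ≤ 2. Conversely, {d, f, h} is a clique of size 3, and the vertices of any clique must share a bag in every tree decomposition; so some bag has ≥ 3 vertices and tw(G) ≥ 2. Combining the bounds, tw(G) = 2.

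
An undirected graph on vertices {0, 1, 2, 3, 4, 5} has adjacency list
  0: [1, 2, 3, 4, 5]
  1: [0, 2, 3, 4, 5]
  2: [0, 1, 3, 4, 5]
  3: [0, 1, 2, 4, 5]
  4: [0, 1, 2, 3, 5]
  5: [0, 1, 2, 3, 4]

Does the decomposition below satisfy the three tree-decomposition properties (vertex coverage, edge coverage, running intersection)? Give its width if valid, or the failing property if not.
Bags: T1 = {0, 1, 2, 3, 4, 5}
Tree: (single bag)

Yes; width 5.

Vertex coverage: the bags together contain {0, 1, 2, 3, 4, 5}, the full vertex set. Edge coverage: each edge of G has both endpoints in at least one bag. Running intersection: for every vertex, the bags containing it form a connected subtree. All three properties hold, so this is a valid tree decomposition of width max|bag| − 1 = 5, and hence tw(G) ≤ 5.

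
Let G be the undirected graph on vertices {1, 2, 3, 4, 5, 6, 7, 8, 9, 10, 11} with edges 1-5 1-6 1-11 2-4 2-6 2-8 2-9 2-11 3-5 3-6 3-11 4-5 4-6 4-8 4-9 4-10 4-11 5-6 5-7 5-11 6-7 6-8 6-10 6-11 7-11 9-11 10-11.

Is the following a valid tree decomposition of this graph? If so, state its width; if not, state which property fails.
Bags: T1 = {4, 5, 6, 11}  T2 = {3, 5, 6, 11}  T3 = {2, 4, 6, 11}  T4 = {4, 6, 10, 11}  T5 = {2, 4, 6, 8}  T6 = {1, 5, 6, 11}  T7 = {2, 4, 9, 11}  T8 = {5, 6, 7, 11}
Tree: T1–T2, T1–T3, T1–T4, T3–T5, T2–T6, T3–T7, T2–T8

Every vertex of G appears in some bag (union = {1, 2, 3, 4, 5, 6, 7, 8, 9, 10, 11}); every edge is covered by a bag; and for each vertex v the set of bags containing v is connected in the bag tree. The decomposition is therefore valid. The largest bag has 4 vertices, so the width is 3.

Yes; width 3.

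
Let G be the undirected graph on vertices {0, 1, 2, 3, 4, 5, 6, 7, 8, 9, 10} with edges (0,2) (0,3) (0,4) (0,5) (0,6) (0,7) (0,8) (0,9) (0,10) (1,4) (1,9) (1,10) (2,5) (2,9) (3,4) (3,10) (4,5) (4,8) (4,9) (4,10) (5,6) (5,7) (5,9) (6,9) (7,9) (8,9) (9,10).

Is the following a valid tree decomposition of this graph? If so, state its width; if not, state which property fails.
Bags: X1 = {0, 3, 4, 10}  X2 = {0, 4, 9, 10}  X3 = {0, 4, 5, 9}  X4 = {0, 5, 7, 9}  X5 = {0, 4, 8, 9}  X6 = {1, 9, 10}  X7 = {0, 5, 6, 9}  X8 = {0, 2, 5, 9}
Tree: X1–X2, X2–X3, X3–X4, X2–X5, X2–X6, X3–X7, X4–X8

A tree decomposition must satisfy three properties: every vertex lies in some bag; for every edge, both endpoints lie together in some bag; and for every vertex, the bags containing it form a connected subtree. Here edge (4,1) lies in no bag, so the decomposition is invalid.

No — edge (4,1) lies in no bag.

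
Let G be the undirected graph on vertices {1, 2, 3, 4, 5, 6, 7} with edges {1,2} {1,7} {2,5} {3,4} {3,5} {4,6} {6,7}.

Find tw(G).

2

A width-2 tree decomposition is:
Bags: B1 = {3, 4, 6}  B2 = {3, 6, 7}  B3 = {1, 3, 7}  B4 = {1, 2, 3}  B5 = {2, 3, 5}
Tree: B1–B2, B2–B3, B3–B4, B4–B5
Every bag has size at most 3, so the width is 3 − 1 = 2 and tw(G) ≤ 2. The edges 3–4–6–7–1–2–5–3 form a cycle, so G is not a tree and its treewidth is at least 2. Combining the bounds, tw(G) = 2.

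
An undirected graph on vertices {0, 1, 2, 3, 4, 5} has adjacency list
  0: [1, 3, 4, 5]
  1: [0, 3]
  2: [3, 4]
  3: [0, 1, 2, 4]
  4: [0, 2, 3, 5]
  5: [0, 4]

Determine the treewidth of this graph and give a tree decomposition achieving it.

The largest bag has 3 vertices, giving width 2; this decomposition certifies tw(G) ≤ 2. On the other hand G contains the 3-clique {0, 1, 3}. A clique must lie in a single bag of any decomposition, so no decomposition can have width below 2. Combining the bounds, tw(G) = 2.

Treewidth 2.
Bags: B1 = {0, 3, 4}  B2 = {2, 3, 4}  B3 = {0, 4, 5}  B4 = {0, 1, 3}
Tree: B1–B2, B1–B3, B1–B4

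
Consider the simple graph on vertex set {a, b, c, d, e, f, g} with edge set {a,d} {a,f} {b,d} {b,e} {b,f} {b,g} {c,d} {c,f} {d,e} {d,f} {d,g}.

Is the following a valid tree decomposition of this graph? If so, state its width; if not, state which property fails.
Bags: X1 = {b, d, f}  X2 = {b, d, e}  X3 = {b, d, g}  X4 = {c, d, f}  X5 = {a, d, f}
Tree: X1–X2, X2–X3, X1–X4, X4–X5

Yes; width 2.

Every vertex of G appears in some bag (union = {a, b, c, d, e, f, g}); every edge is covered by a bag; and for each vertex v the set of bags containing v is connected in the bag tree. The decomposition is therefore valid. The largest bag has 3 vertices, so the width is 2.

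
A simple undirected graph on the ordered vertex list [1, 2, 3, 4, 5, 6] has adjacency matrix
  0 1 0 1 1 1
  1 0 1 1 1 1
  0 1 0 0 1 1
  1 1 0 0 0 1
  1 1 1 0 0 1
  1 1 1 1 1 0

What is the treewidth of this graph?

3

A width-3 tree decomposition is:
Bags: B1 = {1, 2, 4, 6}  B2 = {1, 2, 5, 6}  B3 = {2, 3, 5, 6}
Tree: B1–B2, B2–B3
Every bag has size at most 4, so the width is 4 − 1 = 3 and tw(G) ≤ 3. For the lower bound, the 4 vertices {1, 2, 4, 6} are pairwise adjacent, and any tree decomposition puts a clique entirely inside one bag — forcing width ≥ 3. Therefore the treewidth is 3.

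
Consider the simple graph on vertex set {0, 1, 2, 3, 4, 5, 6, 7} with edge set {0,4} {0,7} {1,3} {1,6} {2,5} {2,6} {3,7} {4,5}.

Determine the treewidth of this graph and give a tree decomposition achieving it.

Treewidth 2.
Bags: B1 = {1, 2, 6}  B2 = {1, 2, 5}  B3 = {1, 4, 5}  B4 = {0, 1, 4}  B5 = {0, 1, 7}  B6 = {1, 3, 7}
Tree: B1–B2, B2–B3, B3–B4, B4–B5, B5–B6

Each bag holds 3 vertices, so the decomposition has width 2, which upper-bounds the treewidth. The edges 1–6–2–5–4–0–7–3–1 form a cycle, so G is not a tree and its treewidth is at least 2. Combining the bounds, tw(G) = 2.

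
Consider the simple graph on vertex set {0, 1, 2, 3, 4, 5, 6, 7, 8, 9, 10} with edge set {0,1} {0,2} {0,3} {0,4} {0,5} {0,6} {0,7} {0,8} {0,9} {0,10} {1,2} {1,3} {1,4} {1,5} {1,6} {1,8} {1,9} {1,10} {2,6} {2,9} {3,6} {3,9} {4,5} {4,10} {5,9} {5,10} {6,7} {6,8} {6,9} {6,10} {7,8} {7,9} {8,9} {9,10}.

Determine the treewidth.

A width-4 tree decomposition is:
Bags: B1 = {0, 1, 6, 8, 9}  B2 = {0, 1, 6, 9, 10}  B3 = {0, 1, 3, 6, 9}  B4 = {0, 1, 5, 9, 10}  B5 = {0, 6, 7, 8, 9}  B6 = {0, 1, 4, 5, 10}  B7 = {0, 1, 2, 6, 9}
Tree: B1–B2, B2–B3, B2–B4, B1–B5, B4–B6, B3–B7
Each bag holds 5 vertices, so the decomposition has width 4, which upper-bounds the treewidth. On the other hand G contains the 5-clique {0, 1, 5, 9, 10}. A clique must lie in a single bag of any decomposition, so no decomposition can have width below 4. Hence tw(G) = 4 exactly.

4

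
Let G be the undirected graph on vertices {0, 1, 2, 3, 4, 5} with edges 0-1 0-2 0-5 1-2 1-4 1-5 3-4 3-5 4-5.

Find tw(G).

2

A width-2 tree decomposition is:
Bags: B1 = {1, 4, 5}  B2 = {0, 1, 5}  B3 = {3, 4, 5}  B4 = {0, 1, 2}
Tree: B1–B2, B1–B3, B2–B4
The largest bag has 3 vertices, giving width 2; this decomposition certifies tw(G) ≤ 2. On the other hand G contains the 3-clique {0, 1, 2}. A clique must lie in a single bag of any decomposition, so no decomposition can have width below 2. Hence tw(G) = 2 exactly.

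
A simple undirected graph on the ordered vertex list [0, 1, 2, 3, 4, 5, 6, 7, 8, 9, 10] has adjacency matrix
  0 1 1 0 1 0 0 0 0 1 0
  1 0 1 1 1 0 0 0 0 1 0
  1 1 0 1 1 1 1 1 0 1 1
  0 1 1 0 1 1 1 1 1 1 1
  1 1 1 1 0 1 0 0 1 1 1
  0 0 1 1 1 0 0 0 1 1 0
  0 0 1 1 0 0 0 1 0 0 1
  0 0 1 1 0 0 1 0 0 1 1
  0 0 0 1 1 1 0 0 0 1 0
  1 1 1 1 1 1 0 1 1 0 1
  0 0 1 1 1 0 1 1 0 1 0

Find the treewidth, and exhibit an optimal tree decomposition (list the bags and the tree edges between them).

Every bag has size at most 5, so the width is 5 − 1 = 4 and tw(G) ≤ 4. For the lower bound, the 5 vertices {3, 4, 5, 8, 9} are pairwise adjacent, and any tree decomposition puts a clique entirely inside one bag — forcing width ≥ 4. Hence tw(G) = 4 exactly.

Treewidth 4.
One optimal decomposition is:
Bags: B1 = {2, 3, 6, 7, 10}  B2 = {2, 3, 7, 9, 10}  B3 = {2, 3, 4, 9, 10}  B4 = {1, 2, 3, 4, 9}  B5 = {0, 1, 2, 4, 9}  B6 = {2, 3, 4, 5, 9}  B7 = {3, 4, 5, 8, 9}
Tree: B1–B2, B2–B3, B3–B4, B4–B5, B4–B6, B6–B7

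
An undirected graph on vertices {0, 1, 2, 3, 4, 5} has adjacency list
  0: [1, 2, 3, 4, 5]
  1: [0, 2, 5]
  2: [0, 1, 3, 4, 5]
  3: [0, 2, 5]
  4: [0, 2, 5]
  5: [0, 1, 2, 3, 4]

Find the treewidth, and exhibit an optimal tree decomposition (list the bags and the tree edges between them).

Each bag holds 4 vertices, so the decomposition has width 3, which upper-bounds the treewidth. On the other hand G contains the 4-clique {0, 1, 2, 5}. A clique must lie in a single bag of any decomposition, so no decomposition can have width below 3. Therefore the treewidth is 3.

Treewidth 3.
One optimal decomposition is:
Bags: B1 = {0, 2, 3, 5}  B2 = {0, 1, 2, 5}  B3 = {0, 2, 4, 5}
Tree: B1–B2, B2–B3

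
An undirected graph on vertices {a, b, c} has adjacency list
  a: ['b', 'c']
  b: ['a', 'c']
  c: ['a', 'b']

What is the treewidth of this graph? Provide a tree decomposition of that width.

Treewidth 2.
One optimal decomposition is:
Bags: B1 = {a, b, c}
Tree: (single bag)

With just one bag of size 3, the width is 3 − 1 = 2, so tw(G) ≤ 2. For the lower bound, the 3 vertices {a, b, c} are pairwise adjacent, and any tree decomposition puts a clique entirely inside one bag — forcing width ≥ 2. The upper and lower bounds meet at 2, so that is the treewidth.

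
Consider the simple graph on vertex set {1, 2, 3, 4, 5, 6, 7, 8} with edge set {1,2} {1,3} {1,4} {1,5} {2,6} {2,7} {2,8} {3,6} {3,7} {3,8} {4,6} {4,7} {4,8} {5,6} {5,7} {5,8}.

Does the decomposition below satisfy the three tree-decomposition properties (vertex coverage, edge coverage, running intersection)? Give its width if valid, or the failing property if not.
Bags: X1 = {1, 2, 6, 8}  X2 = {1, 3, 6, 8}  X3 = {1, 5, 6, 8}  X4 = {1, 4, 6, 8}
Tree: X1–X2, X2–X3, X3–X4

No — vertex 7 appears in no bag.

A tree decomposition must satisfy three properties: every vertex lies in some bag; for every edge, both endpoints lie together in some bag; and for every vertex, the bags containing it form a connected subtree. Here vertex 7 appears in no bag, so the decomposition is invalid.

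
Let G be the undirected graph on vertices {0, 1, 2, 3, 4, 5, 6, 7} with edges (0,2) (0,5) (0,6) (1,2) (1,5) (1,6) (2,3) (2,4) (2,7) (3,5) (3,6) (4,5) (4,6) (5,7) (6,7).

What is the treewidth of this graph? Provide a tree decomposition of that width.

Treewidth 3.
Bags: B1 = {2, 5, 6, 7}  B2 = {0, 2, 5, 6}  B3 = {1, 2, 5, 6}  B4 = {2, 3, 5, 6}  B5 = {2, 4, 5, 6}
Tree: B1–B2, B2–B3, B3–B4, B4–B5

Every bag has size at most 4, so the width is 4 − 1 = 3 and tw(G) ≤ 3. For the lower bound: the 4 vertex sets {5,7}, {0,6}, {2}, {1} are disjoint, each induces a connected subgraph, and every pair is joined by at least one edge of G. Contracting each set to a single vertex therefore yields K_{4} as a minor, and since treewidth is minor-monotone, tw(G) ≥ tw(K_{4}) = 3. The upper and lower bounds meet at 3, so that is the treewidth.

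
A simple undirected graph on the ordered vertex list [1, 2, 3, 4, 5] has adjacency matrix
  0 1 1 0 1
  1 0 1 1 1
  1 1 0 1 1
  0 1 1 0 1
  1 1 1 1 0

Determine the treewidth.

A width-3 tree decomposition is:
Bags: B1 = {2, 3, 4, 5}  B2 = {1, 2, 3, 5}
Tree: B1–B2
The largest bag has 4 vertices, giving width 3; this decomposition certifies tw(G) ≤ 3. For the lower bound, the 4 vertices {1, 2, 3, 5} are pairwise adjacent, and any tree decomposition puts a clique entirely inside one bag — forcing width ≥ 3. Hence tw(G) = 3 exactly.

3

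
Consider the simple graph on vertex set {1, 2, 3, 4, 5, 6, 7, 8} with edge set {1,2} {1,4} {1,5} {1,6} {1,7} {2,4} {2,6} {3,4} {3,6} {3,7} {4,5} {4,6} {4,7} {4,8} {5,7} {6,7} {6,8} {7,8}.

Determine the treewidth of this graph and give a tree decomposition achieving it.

Every bag has size at most 4, so the width is 4 − 1 = 3 and tw(G) ≤ 3. On the other hand G contains the 4-clique {1, 4, 5, 7}. A clique must lie in a single bag of any decomposition, so no decomposition can have width below 3. Therefore the treewidth is 3.

Treewidth 3.
Bags: B1 = {1, 4, 5, 7}  B2 = {1, 4, 6, 7}  B3 = {4, 6, 7, 8}  B4 = {1, 2, 4, 6}  B5 = {3, 4, 6, 7}
Tree: B1–B2, B2–B3, B2–B4, B2–B5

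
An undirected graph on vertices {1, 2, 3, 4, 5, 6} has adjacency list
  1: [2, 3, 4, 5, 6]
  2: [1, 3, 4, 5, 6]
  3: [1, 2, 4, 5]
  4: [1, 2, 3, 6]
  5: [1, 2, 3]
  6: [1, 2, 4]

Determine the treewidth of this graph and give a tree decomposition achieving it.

Each bag holds 4 vertices, so the decomposition has width 3, which upper-bounds the treewidth. On the other hand G contains the 4-clique {1, 2, 3, 4}. A clique must lie in a single bag of any decomposition, so no decomposition can have width below 3. The upper and lower bounds meet at 3, so that is the treewidth.

Treewidth 3.
One such decomposition:
Bags: B1 = {1, 2, 3, 5}  B2 = {1, 2, 3, 4}  B3 = {1, 2, 4, 6}
Tree: B1–B2, B2–B3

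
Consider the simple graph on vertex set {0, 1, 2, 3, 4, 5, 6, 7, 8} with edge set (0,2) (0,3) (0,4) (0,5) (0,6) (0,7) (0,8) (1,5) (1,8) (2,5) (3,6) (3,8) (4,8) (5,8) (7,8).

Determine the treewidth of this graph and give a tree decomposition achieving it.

Each bag holds 3 vertices, so the decomposition has width 2, which upper-bounds the treewidth. On the other hand G contains the 3-clique {0, 3, 8}. A clique must lie in a single bag of any decomposition, so no decomposition can have width below 2. Hence tw(G) = 2 exactly.

Treewidth 2.
One such decomposition:
Bags: B1 = {0, 3, 8}  B2 = {0, 5, 8}  B3 = {0, 3, 6}  B4 = {0, 7, 8}  B5 = {0, 2, 5}  B6 = {1, 5, 8}  B7 = {0, 4, 8}
Tree: B1–B2, B1–B3, B2–B4, B2–B5, B2–B6, B1–B7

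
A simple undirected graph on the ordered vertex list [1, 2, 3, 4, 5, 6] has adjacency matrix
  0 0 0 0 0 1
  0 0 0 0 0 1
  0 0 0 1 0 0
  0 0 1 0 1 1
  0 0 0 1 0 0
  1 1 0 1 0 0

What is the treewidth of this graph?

1

A width-1 tree decomposition is:
Bags: B1 = {3, 4}  B2 = {4, 5}  B3 = {4, 6}  B4 = {1, 6}  B5 = {2, 6}
Tree: B1–B2, B2–B3, B3–B4, B3–B5
Every bag has size at most 2, so the width is 2 − 1 = 1 and tw(G) ≤ 1. G has an edge, so its treewidth is at least 1. The upper and lower bounds meet at 1, so that is the treewidth.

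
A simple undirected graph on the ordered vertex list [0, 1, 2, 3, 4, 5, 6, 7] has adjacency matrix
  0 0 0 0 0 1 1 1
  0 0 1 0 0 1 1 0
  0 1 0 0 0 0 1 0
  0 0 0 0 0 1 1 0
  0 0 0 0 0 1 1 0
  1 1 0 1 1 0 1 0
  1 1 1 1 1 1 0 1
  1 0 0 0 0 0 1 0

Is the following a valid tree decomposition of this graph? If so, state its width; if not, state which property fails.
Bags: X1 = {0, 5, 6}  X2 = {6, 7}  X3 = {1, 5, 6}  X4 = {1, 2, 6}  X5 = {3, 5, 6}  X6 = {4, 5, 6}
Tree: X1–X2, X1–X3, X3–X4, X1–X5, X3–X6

No — edge (0,7) lies in no bag.

A tree decomposition must satisfy three properties: every vertex lies in some bag; for every edge, both endpoints lie together in some bag; and for every vertex, the bags containing it form a connected subtree. Here edge (0,7) lies in no bag, so the decomposition is invalid.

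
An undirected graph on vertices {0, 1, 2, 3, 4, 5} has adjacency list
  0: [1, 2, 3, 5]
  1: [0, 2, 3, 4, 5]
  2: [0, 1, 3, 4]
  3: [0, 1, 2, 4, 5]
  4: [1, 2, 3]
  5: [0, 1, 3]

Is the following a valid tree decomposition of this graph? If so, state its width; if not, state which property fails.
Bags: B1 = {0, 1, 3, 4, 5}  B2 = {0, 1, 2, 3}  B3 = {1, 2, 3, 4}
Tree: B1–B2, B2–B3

No — bags containing vertex 4 are not connected in the tree.

A tree decomposition must satisfy three properties: every vertex lies in some bag; for every edge, both endpoints lie together in some bag; and for every vertex, the bags containing it form a connected subtree. Here bags containing vertex 4 are not connected in the tree, so the decomposition is invalid.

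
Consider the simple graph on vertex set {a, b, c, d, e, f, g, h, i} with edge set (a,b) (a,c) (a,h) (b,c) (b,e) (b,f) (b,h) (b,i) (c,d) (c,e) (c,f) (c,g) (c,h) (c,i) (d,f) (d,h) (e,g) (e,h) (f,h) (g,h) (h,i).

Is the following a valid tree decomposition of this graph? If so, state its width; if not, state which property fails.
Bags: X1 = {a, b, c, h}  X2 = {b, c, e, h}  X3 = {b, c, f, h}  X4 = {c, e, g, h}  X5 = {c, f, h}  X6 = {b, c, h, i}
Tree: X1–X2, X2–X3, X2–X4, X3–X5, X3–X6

No — vertex d appears in no bag.

A tree decomposition must satisfy three properties: every vertex lies in some bag; for every edge, both endpoints lie together in some bag; and for every vertex, the bags containing it form a connected subtree. Here vertex d appears in no bag, so the decomposition is invalid.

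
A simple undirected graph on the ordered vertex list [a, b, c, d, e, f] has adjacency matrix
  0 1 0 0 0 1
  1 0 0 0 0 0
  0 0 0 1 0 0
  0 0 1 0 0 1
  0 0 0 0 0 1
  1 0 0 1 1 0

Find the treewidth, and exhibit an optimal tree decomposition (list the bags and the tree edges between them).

The largest bag has 2 vertices, giving width 1; this decomposition certifies tw(G) ≤ 1. G has an edge, so its treewidth is at least 1. Therefore the treewidth is 1.

Treewidth 1.
One such decomposition:
Bags: B1 = {d, f}  B2 = {a, f}  B3 = {e, f}  B4 = {c, d}  B5 = {a, b}
Tree: B1–B2, B2–B3, B1–B4, B2–B5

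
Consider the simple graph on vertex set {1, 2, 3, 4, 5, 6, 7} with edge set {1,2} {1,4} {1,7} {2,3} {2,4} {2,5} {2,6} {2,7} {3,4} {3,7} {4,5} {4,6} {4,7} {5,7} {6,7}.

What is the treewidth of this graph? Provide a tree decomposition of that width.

The largest bag has 4 vertices, giving width 3; this decomposition certifies tw(G) ≤ 3. On the other hand G contains the 4-clique {1, 2, 4, 7}. A clique must lie in a single bag of any decomposition, so no decomposition can have width below 3. Therefore the treewidth is 3.

Treewidth 3.
Bags: B1 = {2, 4, 6, 7}  B2 = {2, 4, 5, 7}  B3 = {2, 3, 4, 7}  B4 = {1, 2, 4, 7}
Tree: B1–B2, B1–B3, B1–B4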